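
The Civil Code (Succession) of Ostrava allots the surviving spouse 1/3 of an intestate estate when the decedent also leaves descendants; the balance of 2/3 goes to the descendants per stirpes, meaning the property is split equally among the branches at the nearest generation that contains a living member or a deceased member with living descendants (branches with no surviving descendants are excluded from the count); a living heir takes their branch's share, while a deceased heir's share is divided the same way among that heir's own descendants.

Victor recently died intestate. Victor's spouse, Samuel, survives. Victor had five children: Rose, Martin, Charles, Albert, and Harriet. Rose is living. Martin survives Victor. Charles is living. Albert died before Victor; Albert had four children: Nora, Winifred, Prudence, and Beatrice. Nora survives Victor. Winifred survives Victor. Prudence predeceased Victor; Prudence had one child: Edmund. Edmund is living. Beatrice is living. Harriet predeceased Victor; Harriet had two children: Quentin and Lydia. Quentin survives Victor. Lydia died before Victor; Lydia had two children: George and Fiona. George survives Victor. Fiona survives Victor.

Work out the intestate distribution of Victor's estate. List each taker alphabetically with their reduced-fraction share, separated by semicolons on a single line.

Beatrice 1/30; Charles 2/15; Edmund 1/30; Fiona 1/30; George 1/30; Martin 2/15; Nora 1/30; Quentin 1/15; Rose 2/15; Samuel 1/3; Winifred 1/30

Samuel, as surviving spouse, takes 1/3.
The remaining 2/3 passes to Victor's descendants per stirpes.
The 2/3 is divided into 5 equal shares of 2/15 among Rose, Martin, Charles, Albert, Harriet.
Rose is living and takes 2/15.
Martin is living and takes 2/15.
Charles is living and takes 2/15.
Albert predeceased; the 2/15 allotted to Albert's branch passes to Albert's issue by representation.
The 2/15 is divided into 4 equal shares of 1/30 among Nora, Winifred, Prudence, Beatrice.
Nora is living and takes 1/30.
Winifred is living and takes 1/30.
Prudence predeceased; the 1/30 allotted to Prudence's branch passes to Prudence's issue by representation.
Edmund is the sole taker at this level and receives the full 1/30.
Beatrice is living and takes 1/30.
Harriet predeceased; the 2/15 allotted to Harriet's branch passes to Harriet's issue by representation.
The 2/15 is divided into 2 equal shares of 1/15 among Quentin, Lydia.
Quentin is living and takes 1/15.
Lydia predeceased; the 1/15 allotted to Lydia's branch passes to Lydia's issue by representation.
The 1/15 is divided into 2 equal shares of 1/30 among George, Fiona.
George is living and takes 1/30.
Fiona is living and takes 1/30.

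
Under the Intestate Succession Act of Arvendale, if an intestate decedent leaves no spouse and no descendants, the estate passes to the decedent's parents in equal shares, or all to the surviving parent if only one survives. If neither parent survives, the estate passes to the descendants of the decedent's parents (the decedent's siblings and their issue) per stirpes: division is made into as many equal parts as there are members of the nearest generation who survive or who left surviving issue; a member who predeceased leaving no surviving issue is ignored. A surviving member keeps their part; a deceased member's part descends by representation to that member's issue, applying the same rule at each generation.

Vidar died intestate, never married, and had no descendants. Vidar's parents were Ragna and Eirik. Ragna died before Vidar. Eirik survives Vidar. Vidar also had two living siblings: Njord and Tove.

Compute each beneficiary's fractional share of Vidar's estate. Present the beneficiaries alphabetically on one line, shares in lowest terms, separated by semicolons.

Only one parent, Eirik, survives, so Eirik takes the entire estate. The siblings take nothing because a surviving parent has priority.

Eirik 1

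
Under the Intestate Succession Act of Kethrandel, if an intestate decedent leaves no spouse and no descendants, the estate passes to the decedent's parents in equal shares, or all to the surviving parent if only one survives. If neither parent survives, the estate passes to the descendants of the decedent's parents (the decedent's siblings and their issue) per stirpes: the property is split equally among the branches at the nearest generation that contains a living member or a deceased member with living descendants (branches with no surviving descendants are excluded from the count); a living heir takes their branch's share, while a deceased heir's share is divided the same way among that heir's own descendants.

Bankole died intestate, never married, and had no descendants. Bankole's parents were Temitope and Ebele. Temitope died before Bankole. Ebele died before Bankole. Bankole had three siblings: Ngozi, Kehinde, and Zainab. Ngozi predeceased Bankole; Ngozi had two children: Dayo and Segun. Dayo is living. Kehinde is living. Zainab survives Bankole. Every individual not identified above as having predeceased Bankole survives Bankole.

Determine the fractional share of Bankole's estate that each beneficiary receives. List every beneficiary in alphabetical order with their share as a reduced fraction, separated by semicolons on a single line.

Dayo 1/6; Kehinde 1/3; Segun 1/6; Zainab 1/3

Neither parent survives and there are no descendants, so the estate passes to Bankole's siblings and their issue per stirpes.
The estate is divided into 3 equal shares of 1/3 among Ngozi, Kehinde, Zainab.
Ngozi predeceased; the 1/3 allotted to Ngozi's branch passes to Ngozi's issue by representation.
The 1/3 is divided into 2 equal shares of 1/6 among Dayo, Segun.
Dayo is living and takes 1/6.
Segun is living and takes 1/6.
Kehinde is living and takes 1/3.
Zainab is living and takes 1/3.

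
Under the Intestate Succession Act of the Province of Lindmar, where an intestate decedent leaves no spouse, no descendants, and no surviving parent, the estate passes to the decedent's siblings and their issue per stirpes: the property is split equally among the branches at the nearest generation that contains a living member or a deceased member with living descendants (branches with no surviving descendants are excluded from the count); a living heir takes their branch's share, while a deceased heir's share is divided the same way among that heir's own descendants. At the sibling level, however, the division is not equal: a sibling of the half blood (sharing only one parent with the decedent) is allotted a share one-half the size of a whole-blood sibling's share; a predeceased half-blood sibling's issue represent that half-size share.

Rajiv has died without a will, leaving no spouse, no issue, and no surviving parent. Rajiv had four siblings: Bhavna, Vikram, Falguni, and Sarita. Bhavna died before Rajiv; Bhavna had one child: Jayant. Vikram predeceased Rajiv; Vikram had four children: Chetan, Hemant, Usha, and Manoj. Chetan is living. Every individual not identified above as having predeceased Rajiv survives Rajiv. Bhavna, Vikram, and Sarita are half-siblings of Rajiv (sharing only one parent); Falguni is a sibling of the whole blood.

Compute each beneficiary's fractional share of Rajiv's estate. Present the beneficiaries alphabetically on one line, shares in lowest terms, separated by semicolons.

No spouse, descendants, or parent survives, so the estate passes to Rajiv's siblings per stirpes.
Half-blood siblings count for one-half the weight of whole-blood siblings at the initial division.
Dividing 1 in proportion to weights (total weight 5/2): Bhavna (weight 1/2) → 1/5; Vikram (weight 1/2) → 1/5; Falguni (weight 1) → 2/5; Sarita (weight 1/2) → 1/5.
Bhavna predeceased; the 1/5 allotted to Bhavna's branch passes to Bhavna's issue by representation.
Jayant is the sole taker at this level and receives the full 1/5.
Vikram predeceased; the 1/5 allotted to Vikram's branch passes to Vikram's issue by representation.
The 1/5 is divided into 4 equal shares of 1/20 among Chetan, Hemant, Usha, Manoj.
Chetan is living and takes 1/20.
Hemant is living and takes 1/20.
Usha is living and takes 1/20.
Manoj is living and takes 1/20.
Falguni is living and takes 2/5.
Sarita is living and takes 1/5.

Chetan 1/20; Falguni 2/5; Hemant 1/20; Jayant 1/5; Manoj 1/20; Sarita 1/5; Usha 1/20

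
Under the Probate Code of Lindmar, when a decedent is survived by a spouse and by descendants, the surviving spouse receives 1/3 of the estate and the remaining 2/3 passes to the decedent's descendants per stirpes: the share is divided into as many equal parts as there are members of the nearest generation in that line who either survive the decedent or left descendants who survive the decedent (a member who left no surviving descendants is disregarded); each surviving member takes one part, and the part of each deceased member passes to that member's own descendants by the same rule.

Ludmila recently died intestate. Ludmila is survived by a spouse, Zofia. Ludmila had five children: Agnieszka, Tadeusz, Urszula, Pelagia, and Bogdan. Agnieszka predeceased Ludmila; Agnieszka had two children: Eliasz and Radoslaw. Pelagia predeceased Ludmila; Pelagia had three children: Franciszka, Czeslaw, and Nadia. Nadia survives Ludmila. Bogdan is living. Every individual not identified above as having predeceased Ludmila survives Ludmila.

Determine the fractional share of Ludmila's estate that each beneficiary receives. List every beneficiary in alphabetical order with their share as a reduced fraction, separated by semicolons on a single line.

Bogdan 2/15; Czeslaw 2/45; Eliasz 1/15; Franciszka 2/45; Nadia 2/45; Radoslaw 1/15; Tadeusz 2/15; Urszula 2/15; Zofia 1/3

Zofia, as surviving spouse, takes 1/3.
The remaining 2/3 passes to Ludmila's descendants per stirpes.
The 2/3 is divided into 5 equal shares of 2/15 among Agnieszka, Tadeusz, Urszula, Pelagia, Bogdan.
Agnieszka predeceased; the 2/15 allotted to Agnieszka's branch passes to Agnieszka's issue by representation.
The 2/15 is divided into 2 equal shares of 1/15 among Eliasz, Radoslaw.
Eliasz is living and takes 1/15.
Radoslaw is living and takes 1/15.
Tadeusz is living and takes 2/15.
Urszula is living and takes 2/15.
Pelagia predeceased; the 2/15 allotted to Pelagia's branch passes to Pelagia's issue by representation.
The 2/15 is divided into 3 equal shares of 2/45 among Franciszka, Czeslaw, Nadia.
Franciszka is living and takes 2/45.
Czeslaw is living and takes 2/45.
Nadia is living and takes 2/45.
Bogdan is living and takes 2/15.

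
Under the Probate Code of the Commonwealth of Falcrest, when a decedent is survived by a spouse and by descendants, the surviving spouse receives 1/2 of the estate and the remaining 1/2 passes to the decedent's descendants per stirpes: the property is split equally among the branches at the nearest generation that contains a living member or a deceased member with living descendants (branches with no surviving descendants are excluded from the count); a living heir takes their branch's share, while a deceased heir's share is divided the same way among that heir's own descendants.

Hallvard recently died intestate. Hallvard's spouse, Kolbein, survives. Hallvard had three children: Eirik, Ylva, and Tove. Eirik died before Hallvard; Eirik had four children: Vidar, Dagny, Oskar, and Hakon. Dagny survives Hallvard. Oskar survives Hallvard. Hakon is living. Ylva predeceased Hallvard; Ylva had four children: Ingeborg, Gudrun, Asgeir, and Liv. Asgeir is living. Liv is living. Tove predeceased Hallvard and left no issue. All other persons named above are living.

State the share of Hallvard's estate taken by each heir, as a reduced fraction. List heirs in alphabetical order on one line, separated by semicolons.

Kolbein, as surviving spouse, takes 1/2.
The remaining 1/2 passes to Hallvard's descendants per stirpes.
Tove left no surviving issue, so that branch lapses and is disregarded.
The 1/2 is divided into 2 equal shares of 1/4 among Eirik, Ylva.
Eirik predeceased; the 1/4 allotted to Eirik's branch passes to Eirik's issue by representation.
The 1/4 is divided into 4 equal shares of 1/16 among Vidar, Dagny, Oskar, Hakon.
Vidar is living and takes 1/16.
Dagny is living and takes 1/16.
Oskar is living and takes 1/16.
Hakon is living and takes 1/16.
Ylva predeceased; the 1/4 allotted to Ylva's branch passes to Ylva's issue by representation.
The 1/4 is divided into 4 equal shares of 1/16 among Ingeborg, Gudrun, Asgeir, Liv.
Ingeborg is living and takes 1/16.
Gudrun is living and takes 1/16.
Asgeir is living and takes 1/16.
Liv is living and takes 1/16.

Asgeir 1/16; Dagny 1/16; Gudrun 1/16; Hakon 1/16; Ingeborg 1/16; Kolbein 1/2; Liv 1/16; Oskar 1/16; Vidar 1/16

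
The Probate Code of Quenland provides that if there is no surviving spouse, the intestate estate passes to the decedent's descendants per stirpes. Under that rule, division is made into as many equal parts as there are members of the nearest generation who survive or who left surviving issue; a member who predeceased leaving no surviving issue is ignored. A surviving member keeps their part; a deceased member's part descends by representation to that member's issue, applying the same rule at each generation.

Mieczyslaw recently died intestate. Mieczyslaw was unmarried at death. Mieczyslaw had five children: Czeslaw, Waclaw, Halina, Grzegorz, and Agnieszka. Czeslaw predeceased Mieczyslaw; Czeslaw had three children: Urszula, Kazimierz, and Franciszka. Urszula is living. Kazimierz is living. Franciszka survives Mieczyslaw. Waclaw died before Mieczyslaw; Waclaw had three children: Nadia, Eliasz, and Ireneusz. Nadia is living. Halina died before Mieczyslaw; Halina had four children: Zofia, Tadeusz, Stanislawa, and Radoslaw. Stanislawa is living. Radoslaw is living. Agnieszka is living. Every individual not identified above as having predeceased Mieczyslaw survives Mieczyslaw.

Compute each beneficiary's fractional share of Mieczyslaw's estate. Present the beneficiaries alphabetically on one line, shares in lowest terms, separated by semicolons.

Agnieszka 1/5; Eliasz 1/15; Franciszka 1/15; Grzegorz 1/5; Ireneusz 1/15; Kazimierz 1/15; Nadia 1/15; Radoslaw 1/20; Stanislawa 1/20; Tadeusz 1/20; Urszula 1/15; Zofia 1/20

There is no surviving spouse, so the entire estate passes to Mieczyslaw's descendants per stirpes.
The estate is divided into 5 equal shares of 1/5 among Czeslaw, Waclaw, Halina, Grzegorz, Agnieszka.
Czeslaw predeceased; the 1/5 allotted to Czeslaw's branch passes to Czeslaw's issue by representation.
The 1/5 is divided into 3 equal shares of 1/15 among Urszula, Kazimierz, Franciszka.
Urszula is living and takes 1/15.
Kazimierz is living and takes 1/15.
Franciszka is living and takes 1/15.
Waclaw predeceased; the 1/5 allotted to Waclaw's branch passes to Waclaw's issue by representation.
The 1/5 is divided into 3 equal shares of 1/15 among Nadia, Eliasz, Ireneusz.
Nadia is living and takes 1/15.
Eliasz is living and takes 1/15.
Ireneusz is living and takes 1/15.
Halina predeceased; the 1/5 allotted to Halina's branch passes to Halina's issue by representation.
The 1/5 is divided into 4 equal shares of 1/20 among Zofia, Tadeusz, Stanislawa, Radoslaw.
Zofia is living and takes 1/20.
Tadeusz is living and takes 1/20.
Stanislawa is living and takes 1/20.
Radoslaw is living and takes 1/20.
Grzegorz is living and takes 1/5.
Agnieszka is living and takes 1/5.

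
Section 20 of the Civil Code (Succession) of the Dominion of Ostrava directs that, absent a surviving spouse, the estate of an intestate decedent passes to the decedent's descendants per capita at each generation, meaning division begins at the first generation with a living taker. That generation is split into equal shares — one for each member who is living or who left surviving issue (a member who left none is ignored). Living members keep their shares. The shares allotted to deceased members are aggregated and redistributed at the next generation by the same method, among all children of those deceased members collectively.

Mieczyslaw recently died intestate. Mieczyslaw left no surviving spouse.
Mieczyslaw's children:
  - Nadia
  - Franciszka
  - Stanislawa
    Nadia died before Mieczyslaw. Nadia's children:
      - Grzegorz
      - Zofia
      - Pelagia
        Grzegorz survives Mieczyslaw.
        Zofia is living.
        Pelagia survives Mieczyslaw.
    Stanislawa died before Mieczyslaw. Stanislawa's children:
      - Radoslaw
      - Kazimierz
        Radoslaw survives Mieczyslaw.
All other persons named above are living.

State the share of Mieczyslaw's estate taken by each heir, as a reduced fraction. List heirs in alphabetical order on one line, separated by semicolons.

Franciszka 1/3; Grzegorz 2/15; Kazimierz 2/15; Pelagia 2/15; Radoslaw 2/15; Zofia 2/15

There is no surviving spouse, so the entire estate passes to Mieczyslaw's descendants per capita at each generation.
At generation 1 (Nadia, Franciszka, Stanislawa) there are 3 shares of (1)/3 = 1/3 each.
Living: Franciszka — each takes 1/3.
Deceased: Nadia and Stanislawa. Their combined 2/3 is pooled and carried to generation 2.
At generation 2 (Grzegorz, Zofia, Pelagia, Radoslaw, Kazimierz) there are 5 shares of (2/3)/5 = 2/15 each.
Living: Grzegorz, Zofia, Pelagia, Radoslaw, and Kazimierz — each takes 2/15.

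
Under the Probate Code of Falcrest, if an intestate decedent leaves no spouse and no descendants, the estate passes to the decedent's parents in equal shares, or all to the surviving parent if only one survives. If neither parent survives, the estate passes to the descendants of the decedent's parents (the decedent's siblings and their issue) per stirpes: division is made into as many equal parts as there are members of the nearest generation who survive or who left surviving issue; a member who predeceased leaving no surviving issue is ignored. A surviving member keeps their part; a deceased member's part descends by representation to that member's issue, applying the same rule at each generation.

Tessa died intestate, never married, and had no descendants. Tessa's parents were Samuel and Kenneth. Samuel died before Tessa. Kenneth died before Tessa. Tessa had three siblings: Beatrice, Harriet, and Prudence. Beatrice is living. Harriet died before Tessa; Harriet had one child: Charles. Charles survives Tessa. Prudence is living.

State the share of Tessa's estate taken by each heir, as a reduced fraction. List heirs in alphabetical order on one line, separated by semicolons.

Neither parent survives and there are no descendants, so the estate passes to Tessa's siblings and their issue per stirpes.
The estate is divided into 3 equal shares of 1/3 among Beatrice, Harriet, Prudence.
Beatrice is living and takes 1/3.
Harriet predeceased; the 1/3 allotted to Harriet's branch passes to Harriet's issue by representation.
Charles is the sole taker at this level and receives the full 1/3.
Prudence is living and takes 1/3.

Beatrice 1/3; Charles 1/3; Prudence 1/3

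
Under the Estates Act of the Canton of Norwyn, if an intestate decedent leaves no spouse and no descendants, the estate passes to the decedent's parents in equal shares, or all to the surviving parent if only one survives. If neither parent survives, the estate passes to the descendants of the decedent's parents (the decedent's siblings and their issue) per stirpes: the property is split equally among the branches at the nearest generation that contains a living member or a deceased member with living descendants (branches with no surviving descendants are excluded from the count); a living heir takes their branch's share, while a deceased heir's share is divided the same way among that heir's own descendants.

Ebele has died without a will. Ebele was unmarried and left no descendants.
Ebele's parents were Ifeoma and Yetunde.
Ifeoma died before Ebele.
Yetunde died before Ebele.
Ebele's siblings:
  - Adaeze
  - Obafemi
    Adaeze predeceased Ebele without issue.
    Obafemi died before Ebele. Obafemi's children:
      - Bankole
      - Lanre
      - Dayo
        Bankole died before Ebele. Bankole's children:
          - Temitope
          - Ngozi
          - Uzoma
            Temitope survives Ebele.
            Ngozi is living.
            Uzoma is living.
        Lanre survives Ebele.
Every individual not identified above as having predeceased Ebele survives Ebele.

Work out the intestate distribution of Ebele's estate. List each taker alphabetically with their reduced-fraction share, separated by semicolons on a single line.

Neither parent survives and there are no descendants, so the estate passes to Ebele's siblings and their issue per stirpes.
Adaeze left no surviving issue, so that branch lapses and is disregarded.
Obafemi's line is the sole branch at this level, so the full 1 passes to Obafemi's issue by representation.
The estate is divided into 3 equal shares of 1/3 among Bankole, Lanre, Dayo.
Bankole predeceased; the 1/3 allotted to Bankole's branch passes to Bankole's issue by representation.
The 1/3 is divided into 3 equal shares of 1/9 among Temitope, Ngozi, Uzoma.
Temitope is living and takes 1/9.
Ngozi is living and takes 1/9.
Uzoma is living and takes 1/9.
Lanre is living and takes 1/3.
Dayo is living and takes 1/3.

Dayo 1/3; Lanre 1/3; Ngozi 1/9; Temitope 1/9; Uzoma 1/9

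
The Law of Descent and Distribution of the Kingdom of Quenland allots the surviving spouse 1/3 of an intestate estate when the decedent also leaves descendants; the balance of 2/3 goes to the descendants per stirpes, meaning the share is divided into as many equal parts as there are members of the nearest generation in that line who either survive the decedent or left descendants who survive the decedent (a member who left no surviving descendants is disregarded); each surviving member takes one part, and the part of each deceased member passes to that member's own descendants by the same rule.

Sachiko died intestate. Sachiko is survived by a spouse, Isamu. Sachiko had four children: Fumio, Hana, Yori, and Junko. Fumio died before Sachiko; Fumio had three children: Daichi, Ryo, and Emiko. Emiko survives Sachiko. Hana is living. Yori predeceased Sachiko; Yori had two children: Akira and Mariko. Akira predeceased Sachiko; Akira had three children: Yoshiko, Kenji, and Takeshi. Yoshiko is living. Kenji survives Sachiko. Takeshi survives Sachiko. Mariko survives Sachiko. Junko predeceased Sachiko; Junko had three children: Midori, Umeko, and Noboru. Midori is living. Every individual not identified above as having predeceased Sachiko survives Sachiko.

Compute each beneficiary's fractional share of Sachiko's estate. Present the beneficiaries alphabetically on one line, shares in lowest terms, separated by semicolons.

Daichi 1/18; Emiko 1/18; Hana 1/6; Isamu 1/3; Kenji 1/36; Mariko 1/12; Midori 1/18; Noboru 1/18; Ryo 1/18; Takeshi 1/36; Umeko 1/18; Yoshiko 1/36

Isamu, as surviving spouse, takes 1/3.
The remaining 2/3 passes to Sachiko's descendants per stirpes.
The 2/3 is divided into 4 equal shares of 1/6 among Fumio, Hana, Yori, Junko.
Fumio predeceased; the 1/6 allotted to Fumio's branch passes to Fumio's issue by representation.
The 1/6 is divided into 3 equal shares of 1/18 among Daichi, Ryo, Emiko.
Daichi is living and takes 1/18.
Ryo is living and takes 1/18.
Emiko is living and takes 1/18.
Hana is living and takes 1/6.
Yori predeceased; the 1/6 allotted to Yori's branch passes to Yori's issue by representation.
The 1/6 is divided into 2 equal shares of 1/12 among Akira, Mariko.
Akira predeceased; the 1/12 allotted to Akira's branch passes to Akira's issue by representation.
The 1/12 is divided into 3 equal shares of 1/36 among Yoshiko, Kenji, Takeshi.
Yoshiko is living and takes 1/36.
Kenji is living and takes 1/36.
Takeshi is living and takes 1/36.
Mariko is living and takes 1/12.
Junko predeceased; the 1/6 allotted to Junko's branch passes to Junko's issue by representation.
The 1/6 is divided into 3 equal shares of 1/18 among Midori, Umeko, Noboru.
Midori is living and takes 1/18.
Umeko is living and takes 1/18.
Noboru is living and takes 1/18.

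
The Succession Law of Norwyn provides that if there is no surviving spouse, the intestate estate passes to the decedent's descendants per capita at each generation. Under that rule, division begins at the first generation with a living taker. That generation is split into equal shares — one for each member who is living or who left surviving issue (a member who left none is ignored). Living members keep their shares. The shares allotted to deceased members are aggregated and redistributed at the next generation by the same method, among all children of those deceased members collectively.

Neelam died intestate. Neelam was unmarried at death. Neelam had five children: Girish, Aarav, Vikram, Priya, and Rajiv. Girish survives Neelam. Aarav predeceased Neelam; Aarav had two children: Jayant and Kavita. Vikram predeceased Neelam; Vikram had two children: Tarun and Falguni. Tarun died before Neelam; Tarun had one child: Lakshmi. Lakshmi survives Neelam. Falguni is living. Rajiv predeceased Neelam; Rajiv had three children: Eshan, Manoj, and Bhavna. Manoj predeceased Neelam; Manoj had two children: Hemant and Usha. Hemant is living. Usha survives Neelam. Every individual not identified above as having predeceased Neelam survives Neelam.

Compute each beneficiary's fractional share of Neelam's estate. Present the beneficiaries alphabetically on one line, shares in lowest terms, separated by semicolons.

Bhavna 3/35; Eshan 3/35; Falguni 3/35; Girish 1/5; Hemant 2/35; Jayant 3/35; Kavita 3/35; Lakshmi 2/35; Priya 1/5; Usha 2/35

There is no surviving spouse, so the entire estate passes to Neelam's descendants per capita at each generation.
At generation 1 (Girish, Aarav, Vikram, Priya, Rajiv) there are 5 shares of (1)/5 = 1/5 each.
Living: Girish and Priya — each takes 1/5.
Deceased: Aarav, Vikram, and Rajiv. Their combined 3/5 is pooled and carried to generation 2.
At generation 2 (Jayant, Kavita, Tarun, Falguni, Eshan, Manoj, Bhavna) there are 7 shares of (3/5)/7 = 3/35 each.
Living: Jayant, Kavita, Falguni, Eshan, and Bhavna — each takes 3/35.
Deceased: Tarun and Manoj. Their combined 6/35 is pooled and carried to generation 3.
At generation 3 (Lakshmi, Hemant, Usha) there are 3 shares of (6/35)/3 = 2/35 each.
Living: Lakshmi, Hemant, and Usha — each takes 2/35.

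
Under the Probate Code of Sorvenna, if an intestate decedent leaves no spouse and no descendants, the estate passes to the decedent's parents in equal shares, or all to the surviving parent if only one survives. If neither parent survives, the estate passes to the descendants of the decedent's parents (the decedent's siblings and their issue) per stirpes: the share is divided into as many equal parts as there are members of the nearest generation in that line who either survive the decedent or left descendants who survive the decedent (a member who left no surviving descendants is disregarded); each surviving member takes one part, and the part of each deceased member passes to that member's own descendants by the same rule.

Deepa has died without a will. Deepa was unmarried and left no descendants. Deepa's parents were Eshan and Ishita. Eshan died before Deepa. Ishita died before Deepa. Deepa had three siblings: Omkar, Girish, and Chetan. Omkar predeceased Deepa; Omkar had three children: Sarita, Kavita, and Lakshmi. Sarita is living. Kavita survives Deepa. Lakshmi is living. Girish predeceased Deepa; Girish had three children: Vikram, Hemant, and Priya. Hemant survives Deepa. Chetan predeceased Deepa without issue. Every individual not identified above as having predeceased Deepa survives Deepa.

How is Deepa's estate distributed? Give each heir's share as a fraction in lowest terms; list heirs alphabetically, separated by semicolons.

Hemant 1/6; Kavita 1/6; Lakshmi 1/6; Priya 1/6; Sarita 1/6; Vikram 1/6

Neither parent survives and there are no descendants, so the estate passes to Deepa's siblings and their issue per stirpes.
Chetan left no surviving issue, so that branch lapses and is disregarded.
The estate is divided into 2 equal shares of 1/2 among Omkar, Girish.
Omkar predeceased; the 1/2 allotted to Omkar's branch passes to Omkar's issue by representation.
The 1/2 is divided into 3 equal shares of 1/6 among Sarita, Kavita, Lakshmi.
Sarita is living and takes 1/6.
Kavita is living and takes 1/6.
Lakshmi is living and takes 1/6.
Girish predeceased; the 1/2 allotted to Girish's branch passes to Girish's issue by representation.
The 1/2 is divided into 3 equal shares of 1/6 among Vikram, Hemant, Priya.
Vikram is living and takes 1/6.
Hemant is living and takes 1/6.
Priya is living and takes 1/6.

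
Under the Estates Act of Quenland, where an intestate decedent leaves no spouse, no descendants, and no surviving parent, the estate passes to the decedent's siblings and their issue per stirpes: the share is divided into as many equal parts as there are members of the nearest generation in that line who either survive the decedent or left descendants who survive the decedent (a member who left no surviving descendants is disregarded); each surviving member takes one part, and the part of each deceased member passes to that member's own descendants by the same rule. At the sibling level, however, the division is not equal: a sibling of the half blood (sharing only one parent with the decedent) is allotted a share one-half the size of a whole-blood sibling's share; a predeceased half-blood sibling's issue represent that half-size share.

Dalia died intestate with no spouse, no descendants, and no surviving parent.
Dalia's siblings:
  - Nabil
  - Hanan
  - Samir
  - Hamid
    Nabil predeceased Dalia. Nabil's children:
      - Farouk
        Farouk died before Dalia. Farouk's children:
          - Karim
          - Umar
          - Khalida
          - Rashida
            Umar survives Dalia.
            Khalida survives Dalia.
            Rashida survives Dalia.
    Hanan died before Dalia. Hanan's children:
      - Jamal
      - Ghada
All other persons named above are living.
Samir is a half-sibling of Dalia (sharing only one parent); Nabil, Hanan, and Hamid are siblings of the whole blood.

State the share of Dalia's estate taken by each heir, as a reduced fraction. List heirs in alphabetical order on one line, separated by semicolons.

No spouse, descendants, or parent survives, so the estate passes to Dalia's siblings per stirpes.
Half-blood siblings count for one-half the weight of whole-blood siblings at the initial division.
Dividing 1 in proportion to weights (total weight 7/2): Nabil (weight 1) → 2/7; Hanan (weight 1) → 2/7; Samir (weight 1/2) → 1/7; Hamid (weight 1) → 2/7.
Nabil predeceased; the 2/7 allotted to Nabil's branch passes to Nabil's issue by representation.
Farouk's line is the sole branch at this level, so the full 2/7 passes to Farouk's issue by representation.
The 2/7 is divided into 4 equal shares of 1/14 among Karim, Umar, Khalida, Rashida.
Karim is living and takes 1/14.
Umar is living and takes 1/14.
Khalida is living and takes 1/14.
Rashida is living and takes 1/14.
Hanan predeceased; the 2/7 allotted to Hanan's branch passes to Hanan's issue by representation.
The 2/7 is divided into 2 equal shares of 1/7 among Jamal, Ghada.
Jamal is living and takes 1/7.
Ghada is living and takes 1/7.
Samir is living and takes 1/7.
Hamid is living and takes 2/7.

Ghada 1/7; Hamid 2/7; Jamal 1/7; Karim 1/14; Khalida 1/14; Rashida 1/14; Samir 1/7; Umar 1/14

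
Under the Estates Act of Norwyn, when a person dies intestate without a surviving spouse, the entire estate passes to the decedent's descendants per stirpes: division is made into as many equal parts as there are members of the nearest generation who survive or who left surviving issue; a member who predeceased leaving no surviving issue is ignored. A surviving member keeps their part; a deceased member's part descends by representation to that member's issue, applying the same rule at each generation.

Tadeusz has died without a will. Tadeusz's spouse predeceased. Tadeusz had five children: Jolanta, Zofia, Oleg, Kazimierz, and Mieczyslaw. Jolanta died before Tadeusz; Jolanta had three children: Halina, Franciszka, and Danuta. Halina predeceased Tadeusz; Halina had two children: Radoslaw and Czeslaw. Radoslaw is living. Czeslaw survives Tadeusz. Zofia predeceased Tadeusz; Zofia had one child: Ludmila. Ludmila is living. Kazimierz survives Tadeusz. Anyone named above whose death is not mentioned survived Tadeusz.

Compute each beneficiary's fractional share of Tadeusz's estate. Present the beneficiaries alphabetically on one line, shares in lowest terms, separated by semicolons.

There is no surviving spouse, so the entire estate passes to Tadeusz's descendants per stirpes.
The estate is divided into 5 equal shares of 1/5 among Jolanta, Zofia, Oleg, Kazimierz, Mieczyslaw.
Jolanta predeceased; the 1/5 allotted to Jolanta's branch passes to Jolanta's issue by representation.
The 1/5 is divided into 3 equal shares of 1/15 among Halina, Franciszka, Danuta.
Halina predeceased; the 1/15 allotted to Halina's branch passes to Halina's issue by representation.
The 1/15 is divided into 2 equal shares of 1/30 among Radoslaw, Czeslaw.
Radoslaw is living and takes 1/30.
Czeslaw is living and takes 1/30.
Franciszka is living and takes 1/15.
Danuta is living and takes 1/15.
Zofia predeceased; the 1/5 allotted to Zofia's branch passes to Zofia's issue by representation.
Ludmila is the sole taker at this level and receives the full 1/5.
Oleg is living and takes 1/5.
Kazimierz is living and takes 1/5.
Mieczyslaw is living and takes 1/5.

Czeslaw 1/30; Danuta 1/15; Franciszka 1/15; Kazimierz 1/5; Ludmila 1/5; Mieczyslaw 1/5; Oleg 1/5; Radoslaw 1/30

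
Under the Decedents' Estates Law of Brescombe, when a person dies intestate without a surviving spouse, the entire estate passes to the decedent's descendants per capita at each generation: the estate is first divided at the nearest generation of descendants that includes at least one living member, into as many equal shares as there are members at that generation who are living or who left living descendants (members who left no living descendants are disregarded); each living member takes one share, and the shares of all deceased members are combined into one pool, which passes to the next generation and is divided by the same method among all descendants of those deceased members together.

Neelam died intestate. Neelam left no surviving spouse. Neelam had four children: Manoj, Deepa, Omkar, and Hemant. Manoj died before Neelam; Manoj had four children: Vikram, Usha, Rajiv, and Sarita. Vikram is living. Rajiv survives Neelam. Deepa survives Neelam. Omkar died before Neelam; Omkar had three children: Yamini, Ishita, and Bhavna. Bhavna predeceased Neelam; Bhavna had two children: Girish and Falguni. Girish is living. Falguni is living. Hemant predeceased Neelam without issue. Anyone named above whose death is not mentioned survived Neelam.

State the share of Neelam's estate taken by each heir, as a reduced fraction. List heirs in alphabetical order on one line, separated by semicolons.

Deepa 1/3; Falguni 1/21; Girish 1/21; Ishita 2/21; Rajiv 2/21; Sarita 2/21; Usha 2/21; Vikram 2/21; Yamini 2/21

There is no surviving spouse, so the entire estate passes to Neelam's descendants per capita at each generation.
At generation 1 (Manoj, Deepa, Omkar) there are 3 shares of (1)/3 = 1/3 each.
Living: Deepa — each takes 1/3.
Deceased: Manoj and Omkar. Their combined 2/3 is pooled and carried to generation 2.
At generation 2 (Vikram, Usha, Rajiv, Sarita, Yamini, Ishita, Bhavna) there are 7 shares of (2/3)/7 = 2/21 each.
Living: Vikram, Usha, Rajiv, Sarita, Yamini, and Ishita — each takes 2/21.
Deceased: Bhavna. That 2/21 share is carried to generation 3.
At generation 3 (Girish, Falguni) there are 2 shares of (2/21)/2 = 1/21 each.
Living: Girish and Falguni — each takes 1/21.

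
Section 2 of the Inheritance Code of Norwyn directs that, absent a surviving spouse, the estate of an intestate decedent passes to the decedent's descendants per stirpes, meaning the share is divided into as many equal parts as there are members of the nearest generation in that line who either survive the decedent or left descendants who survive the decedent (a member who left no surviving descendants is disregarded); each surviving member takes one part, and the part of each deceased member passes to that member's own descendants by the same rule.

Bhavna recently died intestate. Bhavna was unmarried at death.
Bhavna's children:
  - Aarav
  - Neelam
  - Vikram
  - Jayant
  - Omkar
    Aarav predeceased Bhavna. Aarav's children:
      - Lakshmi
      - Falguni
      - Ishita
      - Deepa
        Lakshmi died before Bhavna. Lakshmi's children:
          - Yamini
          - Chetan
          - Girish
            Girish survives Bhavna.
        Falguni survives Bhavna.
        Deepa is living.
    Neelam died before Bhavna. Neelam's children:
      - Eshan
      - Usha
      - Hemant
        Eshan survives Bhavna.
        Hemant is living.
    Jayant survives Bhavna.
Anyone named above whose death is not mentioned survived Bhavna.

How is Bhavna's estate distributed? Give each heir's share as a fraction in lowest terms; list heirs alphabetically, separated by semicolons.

There is no surviving spouse, so the entire estate passes to Bhavna's descendants per stirpes.
The estate is divided into 5 equal shares of 1/5 among Aarav, Neelam, Vikram, Jayant, Omkar.
Aarav predeceased; the 1/5 allotted to Aarav's branch passes to Aarav's issue by representation.
The 1/5 is divided into 4 equal shares of 1/20 among Lakshmi, Falguni, Ishita, Deepa.
Lakshmi predeceased; the 1/20 allotted to Lakshmi's branch passes to Lakshmi's issue by representation.
The 1/20 is divided into 3 equal shares of 1/60 among Yamini, Chetan, Girish.
Yamini is living and takes 1/60.
Chetan is living and takes 1/60.
Girish is living and takes 1/60.
Falguni is living and takes 1/20.
Ishita is living and takes 1/20.
Deepa is living and takes 1/20.
Neelam predeceased; the 1/5 allotted to Neelam's branch passes to Neelam's issue by representation.
The 1/5 is divided into 3 equal shares of 1/15 among Eshan, Usha, Hemant.
Eshan is living and takes 1/15.
Usha is living and takes 1/15.
Hemant is living and takes 1/15.
Vikram is living and takes 1/5.
Jayant is living and takes 1/5.
Omkar is living and takes 1/5.

Chetan 1/60; Deepa 1/20; Eshan 1/15; Falguni 1/20; Girish 1/60; Hemant 1/15; Ishita 1/20; Jayant 1/5; Omkar 1/5; Usha 1/15; Vikram 1/5; Yamini 1/60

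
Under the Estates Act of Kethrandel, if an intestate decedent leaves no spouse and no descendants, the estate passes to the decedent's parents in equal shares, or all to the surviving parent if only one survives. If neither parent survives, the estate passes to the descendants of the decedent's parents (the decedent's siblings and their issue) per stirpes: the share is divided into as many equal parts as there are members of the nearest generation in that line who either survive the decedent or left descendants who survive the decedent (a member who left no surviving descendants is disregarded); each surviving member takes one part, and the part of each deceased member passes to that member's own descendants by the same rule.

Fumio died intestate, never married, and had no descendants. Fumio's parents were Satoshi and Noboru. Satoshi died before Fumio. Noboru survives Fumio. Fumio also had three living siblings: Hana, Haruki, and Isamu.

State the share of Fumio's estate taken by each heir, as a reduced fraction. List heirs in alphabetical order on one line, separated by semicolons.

Only one parent, Noboru, survives, so Noboru takes the entire estate. The siblings take nothing because a surviving parent has priority.

Noboru 1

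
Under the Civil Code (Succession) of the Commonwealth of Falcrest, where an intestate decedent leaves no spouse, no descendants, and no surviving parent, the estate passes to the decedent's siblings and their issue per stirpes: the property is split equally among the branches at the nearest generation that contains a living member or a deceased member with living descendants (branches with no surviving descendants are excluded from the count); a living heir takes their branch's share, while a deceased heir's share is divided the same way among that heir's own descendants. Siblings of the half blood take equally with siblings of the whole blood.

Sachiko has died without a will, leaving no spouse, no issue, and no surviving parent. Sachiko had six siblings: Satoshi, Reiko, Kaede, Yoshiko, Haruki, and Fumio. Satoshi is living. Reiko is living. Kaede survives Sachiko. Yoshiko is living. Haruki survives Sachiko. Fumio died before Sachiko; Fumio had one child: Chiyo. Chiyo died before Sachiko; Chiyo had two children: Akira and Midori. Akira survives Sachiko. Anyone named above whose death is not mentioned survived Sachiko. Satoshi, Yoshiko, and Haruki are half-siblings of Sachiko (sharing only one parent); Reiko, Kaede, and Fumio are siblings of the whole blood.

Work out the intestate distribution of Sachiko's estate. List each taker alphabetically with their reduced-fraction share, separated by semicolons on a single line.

Akira 1/12; Haruki 1/6; Kaede 1/6; Midori 1/12; Reiko 1/6; Satoshi 1/6; Yoshiko 1/6

No spouse, descendants, or parent survives, so the estate passes to Sachiko's siblings per stirpes.
Half-blood and whole-blood siblings take equally under the stated rule.
The estate is divided into 6 equal shares of 1/6 among Satoshi, Reiko, Kaede, Yoshiko, Haruki, Fumio.
Satoshi is living and takes 1/6.
Reiko is living and takes 1/6.
Kaede is living and takes 1/6.
Yoshiko is living and takes 1/6.
Haruki is living and takes 1/6.
Fumio predeceased; the 1/6 allotted to Fumio's branch passes to Fumio's issue by representation.
Chiyo's line is the sole branch at this level, so the full 1/6 passes to Chiyo's issue by representation.
The 1/6 is divided into 2 equal shares of 1/12 among Akira, Midori.
Akira is living and takes 1/12.
Midori is living and takes 1/12.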